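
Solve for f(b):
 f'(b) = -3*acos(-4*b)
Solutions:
 f(b) = C1 - 3*b*acos(-4*b) - 3*sqrt(1 - 16*b^2)/4


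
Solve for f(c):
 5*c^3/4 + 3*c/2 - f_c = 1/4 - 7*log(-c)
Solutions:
 f(c) = C1 + 5*c^4/16 + 3*c^2/4 + 7*c*log(-c) - 29*c/4


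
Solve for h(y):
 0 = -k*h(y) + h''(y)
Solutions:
 h(y) = C1*exp(-sqrt(k)*y) + C2*exp(sqrt(k)*y)


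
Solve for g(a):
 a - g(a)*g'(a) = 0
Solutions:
 g(a) = -sqrt(C1 + a^2)
 g(a) = sqrt(C1 + a^2)


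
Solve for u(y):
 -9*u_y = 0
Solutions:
 u(y) = C1


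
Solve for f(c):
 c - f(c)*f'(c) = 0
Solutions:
 f(c) = -sqrt(C1 + c^2)
 f(c) = sqrt(C1 + c^2)


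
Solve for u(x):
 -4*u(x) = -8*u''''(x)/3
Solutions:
 u(x) = C1*exp(-2^(3/4)*3^(1/4)*x/2) + C2*exp(2^(3/4)*3^(1/4)*x/2) + C3*sin(2^(3/4)*3^(1/4)*x/2) + C4*cos(2^(3/4)*3^(1/4)*x/2)


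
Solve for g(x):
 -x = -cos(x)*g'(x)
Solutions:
 g(x) = C1 + Integral(x/cos(x), x)


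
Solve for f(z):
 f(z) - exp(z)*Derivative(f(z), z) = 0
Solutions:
 f(z) = C1*exp(-exp(-z))


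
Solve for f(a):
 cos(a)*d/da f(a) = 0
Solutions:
 f(a) = C1


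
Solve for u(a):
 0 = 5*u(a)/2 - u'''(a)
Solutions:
 u(a) = C3*exp(2^(2/3)*5^(1/3)*a/2) + (C1*sin(2^(2/3)*sqrt(3)*5^(1/3)*a/4) + C2*cos(2^(2/3)*sqrt(3)*5^(1/3)*a/4))*exp(-2^(2/3)*5^(1/3)*a/4)


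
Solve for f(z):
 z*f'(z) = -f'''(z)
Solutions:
 f(z) = C1 + Integral(C2*airyai(-z) + C3*airybi(-z), z)


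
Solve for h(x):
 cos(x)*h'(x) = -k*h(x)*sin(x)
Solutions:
 h(x) = C1*exp(k*log(cos(x)))


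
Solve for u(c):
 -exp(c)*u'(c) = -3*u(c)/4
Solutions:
 u(c) = C1*exp(-3*exp(-c)/4)


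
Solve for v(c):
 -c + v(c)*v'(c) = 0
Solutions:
 v(c) = -sqrt(C1 + c^2)
 v(c) = sqrt(C1 + c^2)


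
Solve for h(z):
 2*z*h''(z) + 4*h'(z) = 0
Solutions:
 h(z) = C1 + C2/z


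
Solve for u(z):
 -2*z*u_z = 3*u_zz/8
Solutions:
 u(z) = C1 + C2*erf(2*sqrt(6)*z/3)


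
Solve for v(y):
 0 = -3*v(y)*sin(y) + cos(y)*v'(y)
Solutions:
 v(y) = C1/cos(y)^3


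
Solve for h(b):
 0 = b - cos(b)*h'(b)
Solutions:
 h(b) = C1 + Integral(b/cos(b), b)


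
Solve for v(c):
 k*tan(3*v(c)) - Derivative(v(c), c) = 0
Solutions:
 v(c) = -asin(C1*exp(3*c*k))/3 + pi/3
 v(c) = asin(C1*exp(3*c*k))/3


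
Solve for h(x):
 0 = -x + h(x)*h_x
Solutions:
 h(x) = -sqrt(C1 + x^2)
 h(x) = sqrt(C1 + x^2)


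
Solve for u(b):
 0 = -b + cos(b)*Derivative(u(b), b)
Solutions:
 u(b) = C1 + Integral(b/cos(b), b)


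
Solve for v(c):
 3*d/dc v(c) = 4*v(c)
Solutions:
 v(c) = C1*exp(4*c/3)


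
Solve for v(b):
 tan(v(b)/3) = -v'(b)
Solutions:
 v(b) = -3*asin(C1*exp(-b/3)) + 3*pi
 v(b) = 3*asin(C1*exp(-b/3))


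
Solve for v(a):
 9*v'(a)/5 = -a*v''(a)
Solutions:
 v(a) = C1 + C2/a^(4/5)


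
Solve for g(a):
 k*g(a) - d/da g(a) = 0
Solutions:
 g(a) = C1*exp(a*k)


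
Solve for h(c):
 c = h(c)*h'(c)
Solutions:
 h(c) = -sqrt(C1 + c^2)
 h(c) = sqrt(C1 + c^2)


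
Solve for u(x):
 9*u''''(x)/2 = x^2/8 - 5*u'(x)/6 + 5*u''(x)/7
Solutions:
 u(x) = C1 + C2*exp(x*(4*5^(2/3)*882^(1/3)/(sqrt(191121) + 441)^(1/3) + 420^(1/3)*(sqrt(191121) + 441)^(1/3))/252)*sin(3^(1/6)*x*(-140^(1/3)*3^(2/3)*(sqrt(191121) + 441)^(1/3) + 12*5^(2/3)*98^(1/3)/(sqrt(191121) + 441)^(1/3))/252) + C3*exp(x*(4*5^(2/3)*882^(1/3)/(sqrt(191121) + 441)^(1/3) + 420^(1/3)*(sqrt(191121) + 441)^(1/3))/252)*cos(3^(1/6)*x*(-140^(1/3)*3^(2/3)*(sqrt(191121) + 441)^(1/3) + 12*5^(2/3)*98^(1/3)/(sqrt(191121) + 441)^(1/3))/252) + C4*exp(-x*(4*5^(2/3)*882^(1/3)/(sqrt(191121) + 441)^(1/3) + 420^(1/3)*(sqrt(191121) + 441)^(1/3))/126) + x^3/20 + 9*x^2/70 + 54*x/245


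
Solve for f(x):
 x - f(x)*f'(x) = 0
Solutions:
 f(x) = -sqrt(C1 + x^2)
 f(x) = sqrt(C1 + x^2)


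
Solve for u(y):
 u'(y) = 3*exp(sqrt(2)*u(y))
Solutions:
 u(y) = sqrt(2)*(2*log(-1/(C1 + 3*y)) - log(2))/4


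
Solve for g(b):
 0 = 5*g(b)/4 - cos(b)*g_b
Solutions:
 g(b) = C1*(sin(b) + 1)^(5/8)/(sin(b) - 1)^(5/8)


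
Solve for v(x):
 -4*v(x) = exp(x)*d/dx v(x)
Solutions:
 v(x) = C1*exp(4*exp(-x))


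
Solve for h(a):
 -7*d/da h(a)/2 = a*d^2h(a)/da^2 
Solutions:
 h(a) = C1 + C2/a^(5/2)


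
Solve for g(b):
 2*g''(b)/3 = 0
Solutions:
 g(b) = C1 + C2*b


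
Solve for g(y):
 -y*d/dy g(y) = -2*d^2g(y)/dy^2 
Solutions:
 g(y) = C1 + C2*erfi(y/2)


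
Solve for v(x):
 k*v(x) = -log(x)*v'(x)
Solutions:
 v(x) = C1*exp(-k*li(x))


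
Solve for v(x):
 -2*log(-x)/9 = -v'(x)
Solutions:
 v(x) = C1 + 2*x*log(-x)/9 - 2*x/9


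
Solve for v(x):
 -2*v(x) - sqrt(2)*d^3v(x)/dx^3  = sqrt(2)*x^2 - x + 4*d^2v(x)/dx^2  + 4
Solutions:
 v(x) = C1*exp(x*(-8*sqrt(2) + 16*2^(1/3)/(3*sqrt(546) + 59*sqrt(2))^(1/3) + 2^(2/3)*(3*sqrt(546) + 59*sqrt(2))^(1/3))/12)*sin(2^(1/3)*sqrt(3)*x*(-2^(1/3)*(3*sqrt(546) + 59*sqrt(2))^(1/3) + 16/(3*sqrt(546) + 59*sqrt(2))^(1/3))/12) + C2*exp(x*(-8*sqrt(2) + 16*2^(1/3)/(3*sqrt(546) + 59*sqrt(2))^(1/3) + 2^(2/3)*(3*sqrt(546) + 59*sqrt(2))^(1/3))/12)*cos(2^(1/3)*sqrt(3)*x*(-2^(1/3)*(3*sqrt(546) + 59*sqrt(2))^(1/3) + 16/(3*sqrt(546) + 59*sqrt(2))^(1/3))/12) + C3*exp(-x*(16*2^(1/3)/(3*sqrt(546) + 59*sqrt(2))^(1/3) + 4*sqrt(2) + 2^(2/3)*(3*sqrt(546) + 59*sqrt(2))^(1/3))/6) - sqrt(2)*x^2/2 + x/2 - 2 + 2*sqrt(2)


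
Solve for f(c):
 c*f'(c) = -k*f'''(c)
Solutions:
 f(c) = C1 + Integral(C2*airyai(c*(-1/k)^(1/3)) + C3*airybi(c*(-1/k)^(1/3)), c)


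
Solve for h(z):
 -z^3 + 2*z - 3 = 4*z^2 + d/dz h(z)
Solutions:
 h(z) = C1 - z^4/4 - 4*z^3/3 + z^2 - 3*z


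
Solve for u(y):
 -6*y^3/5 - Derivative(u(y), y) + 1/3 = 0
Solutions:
 u(y) = C1 - 3*y^4/10 + y/3


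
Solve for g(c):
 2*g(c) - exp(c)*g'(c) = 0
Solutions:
 g(c) = C1*exp(-2*exp(-c))


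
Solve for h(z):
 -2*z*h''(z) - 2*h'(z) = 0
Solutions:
 h(z) = C1 + C2*log(z)


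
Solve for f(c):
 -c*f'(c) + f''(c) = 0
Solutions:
 f(c) = C1 + C2*erfi(sqrt(2)*c/2)


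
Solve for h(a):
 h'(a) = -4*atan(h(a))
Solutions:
 Integral(1/atan(_y), (_y, h(a))) = C1 - 4*a


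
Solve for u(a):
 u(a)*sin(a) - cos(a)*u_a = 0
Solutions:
 u(a) = C1/cos(a)


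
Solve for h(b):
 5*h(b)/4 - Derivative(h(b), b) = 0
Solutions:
 h(b) = C1*exp(5*b/4)


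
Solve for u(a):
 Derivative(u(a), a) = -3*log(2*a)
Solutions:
 u(a) = C1 - 3*a*log(a) - a*log(8) + 3*a


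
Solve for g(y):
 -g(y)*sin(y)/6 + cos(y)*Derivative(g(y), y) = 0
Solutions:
 g(y) = C1/cos(y)^(1/6)


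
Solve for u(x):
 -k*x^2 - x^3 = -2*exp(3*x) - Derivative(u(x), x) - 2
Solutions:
 u(x) = C1 + k*x^3/3 + x^4/4 - 2*x - 2*exp(3*x)/3


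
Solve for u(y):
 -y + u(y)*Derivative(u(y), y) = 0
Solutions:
 u(y) = -sqrt(C1 + y^2)
 u(y) = sqrt(C1 + y^2)


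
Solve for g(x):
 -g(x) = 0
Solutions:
 g(x) = 0


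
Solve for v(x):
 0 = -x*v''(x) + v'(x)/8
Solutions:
 v(x) = C1 + C2*x^(9/8)


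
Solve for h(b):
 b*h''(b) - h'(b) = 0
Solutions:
 h(b) = C1 + C2*b^2


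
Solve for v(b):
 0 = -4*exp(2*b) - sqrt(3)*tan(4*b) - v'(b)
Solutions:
 v(b) = C1 - 2*exp(2*b) + sqrt(3)*log(cos(4*b))/4


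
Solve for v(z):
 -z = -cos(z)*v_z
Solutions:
 v(z) = C1 + Integral(z/cos(z), z)


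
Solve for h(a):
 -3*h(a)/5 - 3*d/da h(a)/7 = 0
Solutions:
 h(a) = C1*exp(-7*a/5)


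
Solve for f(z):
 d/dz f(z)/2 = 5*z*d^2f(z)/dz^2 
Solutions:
 f(z) = C1 + C2*z^(11/10)


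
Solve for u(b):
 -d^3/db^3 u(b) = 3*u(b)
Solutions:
 u(b) = C3*exp(-3^(1/3)*b) + (C1*sin(3^(5/6)*b/2) + C2*cos(3^(5/6)*b/2))*exp(3^(1/3)*b/2)


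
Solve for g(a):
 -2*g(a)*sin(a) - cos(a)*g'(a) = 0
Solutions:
 g(a) = C1*cos(a)^2


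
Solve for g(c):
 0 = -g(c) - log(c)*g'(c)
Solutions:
 g(c) = C1*exp(-li(c))


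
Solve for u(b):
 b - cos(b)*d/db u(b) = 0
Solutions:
 u(b) = C1 + Integral(b/cos(b), b)


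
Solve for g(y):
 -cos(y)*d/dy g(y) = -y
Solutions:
 g(y) = C1 + Integral(y/cos(y), y)


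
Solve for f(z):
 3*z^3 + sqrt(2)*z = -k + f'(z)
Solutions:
 f(z) = C1 + k*z + 3*z^4/4 + sqrt(2)*z^2/2


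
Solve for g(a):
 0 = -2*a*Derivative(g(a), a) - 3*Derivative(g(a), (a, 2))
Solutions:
 g(a) = C1 + C2*erf(sqrt(3)*a/3)


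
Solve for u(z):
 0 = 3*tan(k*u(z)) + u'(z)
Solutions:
 u(z) = Piecewise((-asin(exp(C1*k - 3*k*z))/k + pi/k, Ne(k, 0)), (nan, True))
 u(z) = Piecewise((asin(exp(C1*k - 3*k*z))/k, Ne(k, 0)), (nan, True))


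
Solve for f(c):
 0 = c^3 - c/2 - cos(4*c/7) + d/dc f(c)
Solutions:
 f(c) = C1 - c^4/4 + c^2/4 + 7*sin(4*c/7)/4


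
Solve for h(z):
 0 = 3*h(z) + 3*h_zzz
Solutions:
 h(z) = C3*exp(-z) + (C1*sin(sqrt(3)*z/2) + C2*cos(sqrt(3)*z/2))*exp(z/2)


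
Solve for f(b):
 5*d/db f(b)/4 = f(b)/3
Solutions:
 f(b) = C1*exp(4*b/15)


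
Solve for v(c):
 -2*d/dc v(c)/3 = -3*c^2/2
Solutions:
 v(c) = C1 + 3*c^3/4


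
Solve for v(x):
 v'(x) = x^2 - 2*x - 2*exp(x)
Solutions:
 v(x) = C1 + x^3/3 - x^2 - 2*exp(x)


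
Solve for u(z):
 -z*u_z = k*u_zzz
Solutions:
 u(z) = C1 + Integral(C2*airyai(z*(-1/k)^(1/3)) + C3*airybi(z*(-1/k)^(1/3)), z)


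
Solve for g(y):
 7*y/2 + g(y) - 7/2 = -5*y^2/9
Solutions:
 g(y) = -5*y^2/9 - 7*y/2 + 7/2


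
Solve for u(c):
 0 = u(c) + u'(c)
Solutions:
 u(c) = C1*exp(-c)


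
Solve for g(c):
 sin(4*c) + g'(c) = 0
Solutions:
 g(c) = C1 + cos(4*c)/4


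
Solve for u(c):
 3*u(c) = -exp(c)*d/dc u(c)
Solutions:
 u(c) = C1*exp(3*exp(-c))


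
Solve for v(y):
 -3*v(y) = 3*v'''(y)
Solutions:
 v(y) = C3*exp(-y) + (C1*sin(sqrt(3)*y/2) + C2*cos(sqrt(3)*y/2))*exp(y/2)


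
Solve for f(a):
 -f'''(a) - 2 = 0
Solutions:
 f(a) = C1 + C2*a + C3*a^2 - a^3/3


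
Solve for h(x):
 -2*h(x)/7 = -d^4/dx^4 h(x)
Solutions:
 h(x) = C1*exp(-2^(1/4)*7^(3/4)*x/7) + C2*exp(2^(1/4)*7^(3/4)*x/7) + C3*sin(2^(1/4)*7^(3/4)*x/7) + C4*cos(2^(1/4)*7^(3/4)*x/7)


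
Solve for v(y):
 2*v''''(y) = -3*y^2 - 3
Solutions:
 v(y) = C1 + C2*y + C3*y^2 + C4*y^3 - y^6/240 - y^4/16


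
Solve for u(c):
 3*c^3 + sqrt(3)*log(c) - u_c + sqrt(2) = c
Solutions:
 u(c) = C1 + 3*c^4/4 - c^2/2 + sqrt(3)*c*log(c) - sqrt(3)*c + sqrt(2)*c


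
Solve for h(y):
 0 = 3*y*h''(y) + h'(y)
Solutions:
 h(y) = C1 + C2*y^(2/3)


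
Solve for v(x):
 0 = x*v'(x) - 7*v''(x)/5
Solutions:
 v(x) = C1 + C2*erfi(sqrt(70)*x/14)


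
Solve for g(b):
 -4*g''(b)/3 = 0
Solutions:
 g(b) = C1 + C2*b


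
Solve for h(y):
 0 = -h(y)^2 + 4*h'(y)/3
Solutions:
 h(y) = -4/(C1 + 3*y)


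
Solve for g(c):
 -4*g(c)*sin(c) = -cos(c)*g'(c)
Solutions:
 g(c) = C1/cos(c)^4


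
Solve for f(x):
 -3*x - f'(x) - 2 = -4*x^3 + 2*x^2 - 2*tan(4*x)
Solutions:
 f(x) = C1 + x^4 - 2*x^3/3 - 3*x^2/2 - 2*x - log(cos(4*x))/2


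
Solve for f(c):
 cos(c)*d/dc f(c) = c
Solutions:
 f(c) = C1 + Integral(c/cos(c), c)


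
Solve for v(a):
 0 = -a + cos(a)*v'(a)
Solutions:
 v(a) = C1 + Integral(a/cos(a), a)


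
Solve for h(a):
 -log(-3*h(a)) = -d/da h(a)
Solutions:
 -Integral(1/(log(-_y) + log(3)), (_y, h(a))) = C1 - a


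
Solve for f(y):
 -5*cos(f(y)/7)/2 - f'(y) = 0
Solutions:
 5*y/2 - 7*log(sin(f(y)/7) - 1)/2 + 7*log(sin(f(y)/7) + 1)/2 = C1


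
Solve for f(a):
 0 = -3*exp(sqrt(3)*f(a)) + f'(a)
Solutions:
 f(a) = sqrt(3)*(2*log(-1/(C1 + 3*a)) - log(3))/6


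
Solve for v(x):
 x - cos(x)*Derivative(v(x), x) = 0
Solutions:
 v(x) = C1 + Integral(x/cos(x), x)


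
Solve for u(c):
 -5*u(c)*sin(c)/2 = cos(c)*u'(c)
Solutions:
 u(c) = C1*cos(c)^(5/2)


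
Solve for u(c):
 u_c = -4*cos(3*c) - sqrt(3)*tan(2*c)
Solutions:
 u(c) = C1 + sqrt(3)*log(cos(2*c))/2 - 4*sin(3*c)/3


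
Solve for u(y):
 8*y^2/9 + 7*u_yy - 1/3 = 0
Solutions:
 u(y) = C1 + C2*y - 2*y^4/189 + y^2/42


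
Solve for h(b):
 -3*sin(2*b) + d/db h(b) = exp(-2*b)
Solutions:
 h(b) = C1 - 3*cos(2*b)/2 - exp(-2*b)/2


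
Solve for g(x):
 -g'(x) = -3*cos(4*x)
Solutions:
 g(x) = C1 + 3*sin(4*x)/4


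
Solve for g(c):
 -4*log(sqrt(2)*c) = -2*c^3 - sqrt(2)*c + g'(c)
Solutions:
 g(c) = C1 + c^4/2 + sqrt(2)*c^2/2 - 4*c*log(c) - 2*c*log(2) + 4*c


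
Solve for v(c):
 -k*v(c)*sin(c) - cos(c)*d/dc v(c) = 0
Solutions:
 v(c) = C1*exp(k*log(cos(c)))


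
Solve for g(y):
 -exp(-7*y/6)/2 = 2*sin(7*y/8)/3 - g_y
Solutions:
 g(y) = C1 - 16*cos(7*y/8)/21 - 3*exp(-7*y/6)/7


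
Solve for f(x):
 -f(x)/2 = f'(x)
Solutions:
 f(x) = C1*exp(-x/2)


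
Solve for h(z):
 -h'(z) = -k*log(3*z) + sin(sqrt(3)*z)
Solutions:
 h(z) = C1 + k*z*(log(z) - 1) + k*z*log(3) + sqrt(3)*cos(sqrt(3)*z)/3


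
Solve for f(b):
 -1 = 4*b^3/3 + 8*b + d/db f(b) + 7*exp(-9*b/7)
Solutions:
 f(b) = C1 - b^4/3 - 4*b^2 - b + 49*exp(-9*b/7)/9


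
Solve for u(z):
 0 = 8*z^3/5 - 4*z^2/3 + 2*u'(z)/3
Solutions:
 u(z) = C1 - 3*z^4/5 + 2*z^3/3


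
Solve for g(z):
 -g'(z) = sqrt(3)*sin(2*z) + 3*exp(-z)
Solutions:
 g(z) = C1 + sqrt(3)*cos(2*z)/2 + 3*exp(-z)


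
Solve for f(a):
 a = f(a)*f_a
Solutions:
 f(a) = -sqrt(C1 + a^2)
 f(a) = sqrt(C1 + a^2)


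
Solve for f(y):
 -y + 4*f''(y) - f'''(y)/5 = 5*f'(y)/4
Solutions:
 f(y) = C1 + C2*exp(5*y*(2 - sqrt(15)/2)) + C3*exp(5*y*(sqrt(15)/2 + 2)) - 2*y^2/5 - 64*y/25


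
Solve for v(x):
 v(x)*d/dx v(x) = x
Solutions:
 v(x) = -sqrt(C1 + x^2)
 v(x) = sqrt(C1 + x^2)


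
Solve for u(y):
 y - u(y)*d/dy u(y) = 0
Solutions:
 u(y) = -sqrt(C1 + y^2)
 u(y) = sqrt(C1 + y^2)


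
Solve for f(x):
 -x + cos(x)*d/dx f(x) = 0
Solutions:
 f(x) = C1 + Integral(x/cos(x), x)


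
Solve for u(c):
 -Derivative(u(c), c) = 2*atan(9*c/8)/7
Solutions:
 u(c) = C1 - 2*c*atan(9*c/8)/7 + 8*log(81*c^2 + 64)/63


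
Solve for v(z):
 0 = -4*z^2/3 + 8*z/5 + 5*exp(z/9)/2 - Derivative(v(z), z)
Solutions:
 v(z) = C1 - 4*z^3/9 + 4*z^2/5 + 45*exp(z/9)/2


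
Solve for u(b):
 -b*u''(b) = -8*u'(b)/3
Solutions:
 u(b) = C1 + C2*b^(11/3)


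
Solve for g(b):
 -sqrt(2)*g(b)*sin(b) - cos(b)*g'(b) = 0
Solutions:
 g(b) = C1*cos(b)^(sqrt(2))


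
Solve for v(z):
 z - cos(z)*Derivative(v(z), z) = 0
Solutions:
 v(z) = C1 + Integral(z/cos(z), z)


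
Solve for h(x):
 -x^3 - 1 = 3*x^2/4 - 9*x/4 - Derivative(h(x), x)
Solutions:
 h(x) = C1 + x^4/4 + x^3/4 - 9*x^2/8 + x


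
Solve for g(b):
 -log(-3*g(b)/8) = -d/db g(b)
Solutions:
 -Integral(1/(log(-_y) - 3*log(2) + log(3)), (_y, g(b))) = C1 - b


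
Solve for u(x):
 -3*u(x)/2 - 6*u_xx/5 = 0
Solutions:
 u(x) = C1*sin(sqrt(5)*x/2) + C2*cos(sqrt(5)*x/2)


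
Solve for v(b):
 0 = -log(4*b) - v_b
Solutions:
 v(b) = C1 - b*log(b) - b*log(4) + b


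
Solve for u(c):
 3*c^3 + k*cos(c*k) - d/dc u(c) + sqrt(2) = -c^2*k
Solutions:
 u(c) = C1 + 3*c^4/4 + c^3*k/3 + sqrt(2)*c + sin(c*k)


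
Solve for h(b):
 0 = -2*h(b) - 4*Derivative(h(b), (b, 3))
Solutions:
 h(b) = C3*exp(-2^(2/3)*b/2) + (C1*sin(2^(2/3)*sqrt(3)*b/4) + C2*cos(2^(2/3)*sqrt(3)*b/4))*exp(2^(2/3)*b/4)


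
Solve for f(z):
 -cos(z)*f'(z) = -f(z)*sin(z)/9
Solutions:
 f(z) = C1/cos(z)^(1/9)


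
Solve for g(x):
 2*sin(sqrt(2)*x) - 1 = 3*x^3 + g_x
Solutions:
 g(x) = C1 - 3*x^4/4 - x - sqrt(2)*cos(sqrt(2)*x)


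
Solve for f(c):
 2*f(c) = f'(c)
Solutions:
 f(c) = C1*exp(2*c)


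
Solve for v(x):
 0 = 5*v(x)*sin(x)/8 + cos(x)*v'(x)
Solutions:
 v(x) = C1*cos(x)^(5/8)


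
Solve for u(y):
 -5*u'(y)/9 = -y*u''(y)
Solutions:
 u(y) = C1 + C2*y^(14/9)


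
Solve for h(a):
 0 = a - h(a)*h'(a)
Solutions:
 h(a) = -sqrt(C1 + a^2)
 h(a) = sqrt(C1 + a^2)


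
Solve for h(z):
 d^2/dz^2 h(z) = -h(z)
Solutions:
 h(z) = C1*sin(z) + C2*cos(z)


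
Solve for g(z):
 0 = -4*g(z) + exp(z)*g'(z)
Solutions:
 g(z) = C1*exp(-4*exp(-z))


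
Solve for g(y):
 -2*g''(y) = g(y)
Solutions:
 g(y) = C1*sin(sqrt(2)*y/2) + C2*cos(sqrt(2)*y/2)


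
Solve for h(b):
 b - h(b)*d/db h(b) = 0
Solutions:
 h(b) = -sqrt(C1 + b^2)
 h(b) = sqrt(C1 + b^2)


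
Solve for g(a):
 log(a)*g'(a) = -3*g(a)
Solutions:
 g(a) = C1*exp(-3*li(a))


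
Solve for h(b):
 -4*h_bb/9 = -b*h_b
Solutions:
 h(b) = C1 + C2*erfi(3*sqrt(2)*b/4)


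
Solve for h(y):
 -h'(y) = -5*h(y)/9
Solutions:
 h(y) = C1*exp(5*y/9)


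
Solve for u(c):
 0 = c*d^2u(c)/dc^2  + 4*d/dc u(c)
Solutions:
 u(c) = C1 + C2/c^3


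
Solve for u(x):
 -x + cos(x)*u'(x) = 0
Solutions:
 u(x) = C1 + Integral(x/cos(x), x)


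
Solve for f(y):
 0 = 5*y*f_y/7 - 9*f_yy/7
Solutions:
 f(y) = C1 + C2*erfi(sqrt(10)*y/6)


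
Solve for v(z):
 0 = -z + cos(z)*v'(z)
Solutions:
 v(z) = C1 + Integral(z/cos(z), z)


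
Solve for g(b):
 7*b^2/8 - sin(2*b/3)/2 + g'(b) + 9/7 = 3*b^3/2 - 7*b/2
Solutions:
 g(b) = C1 + 3*b^4/8 - 7*b^3/24 - 7*b^2/4 - 9*b/7 - 3*cos(2*b/3)/4


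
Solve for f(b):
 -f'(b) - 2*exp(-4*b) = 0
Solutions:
 f(b) = C1 + exp(-4*b)/2


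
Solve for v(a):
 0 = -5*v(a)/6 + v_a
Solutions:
 v(a) = C1*exp(5*a/6)


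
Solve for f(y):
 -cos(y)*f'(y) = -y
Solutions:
 f(y) = C1 + Integral(y/cos(y), y)


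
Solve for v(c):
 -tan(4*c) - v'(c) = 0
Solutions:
 v(c) = C1 + log(cos(4*c))/4


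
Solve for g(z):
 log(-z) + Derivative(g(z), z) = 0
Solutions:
 g(z) = C1 - z*log(-z) + z


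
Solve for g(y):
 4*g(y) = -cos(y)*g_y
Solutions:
 g(y) = C1*(sin(y)^2 - 2*sin(y) + 1)/(sin(y)^2 + 2*sin(y) + 1)


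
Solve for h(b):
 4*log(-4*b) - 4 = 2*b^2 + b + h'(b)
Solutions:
 h(b) = C1 - 2*b^3/3 - b^2/2 + 4*b*log(-b) + 8*b*(-1 + log(2))


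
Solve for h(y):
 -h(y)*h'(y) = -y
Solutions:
 h(y) = -sqrt(C1 + y^2)
 h(y) = sqrt(C1 + y^2)


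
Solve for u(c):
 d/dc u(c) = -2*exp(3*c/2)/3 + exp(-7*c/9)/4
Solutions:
 u(c) = C1 - 4*exp(3*c/2)/9 - 9*exp(-7*c/9)/28


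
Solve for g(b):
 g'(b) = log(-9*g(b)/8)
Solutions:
 -Integral(1/(log(-_y) - 3*log(2) + 2*log(3)), (_y, g(b))) = C1 - b


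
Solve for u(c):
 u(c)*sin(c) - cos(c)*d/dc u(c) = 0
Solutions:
 u(c) = C1/cos(c)


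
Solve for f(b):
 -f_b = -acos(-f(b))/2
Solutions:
 Integral(1/acos(-_y), (_y, f(b))) = C1 + b/2


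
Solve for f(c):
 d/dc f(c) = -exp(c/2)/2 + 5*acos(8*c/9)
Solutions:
 f(c) = C1 + 5*c*acos(8*c/9) - 5*sqrt(81 - 64*c^2)/8 - exp(c/2)


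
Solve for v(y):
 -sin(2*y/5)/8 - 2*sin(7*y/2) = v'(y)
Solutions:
 v(y) = C1 + 5*cos(2*y/5)/16 + 4*cos(7*y/2)/7


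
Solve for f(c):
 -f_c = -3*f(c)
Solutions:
 f(c) = C1*exp(3*c)


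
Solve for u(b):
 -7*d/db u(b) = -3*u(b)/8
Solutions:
 u(b) = C1*exp(3*b/56)


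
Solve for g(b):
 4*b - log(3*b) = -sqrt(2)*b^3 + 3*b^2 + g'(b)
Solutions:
 g(b) = C1 + sqrt(2)*b^4/4 - b^3 + 2*b^2 - b*log(b) - b*log(3) + b


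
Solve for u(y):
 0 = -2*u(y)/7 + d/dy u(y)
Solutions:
 u(y) = C1*exp(2*y/7)


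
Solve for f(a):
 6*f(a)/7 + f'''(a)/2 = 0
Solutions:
 f(a) = C3*exp(a*(-12^(1/3)*7^(2/3) + 3*14^(2/3)*3^(1/3))/28)*sin(14^(2/3)*3^(5/6)*a/14) + C4*exp(a*(-12^(1/3)*7^(2/3) + 3*14^(2/3)*3^(1/3))/28)*cos(14^(2/3)*3^(5/6)*a/14) + C5*exp(-a*(12^(1/3)*7^(2/3) + 3*14^(2/3)*3^(1/3))/28) + (C1*sin(14^(2/3)*3^(5/6)*a/14) + C2*cos(14^(2/3)*3^(5/6)*a/14))*exp(12^(1/3)*7^(2/3)*a/14)


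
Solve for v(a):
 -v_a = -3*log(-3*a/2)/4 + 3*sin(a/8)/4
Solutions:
 v(a) = C1 + 3*a*log(-a)/4 - 3*a/4 - 3*a*log(2)/4 + 3*a*log(3)/4 + 6*cos(a/8)


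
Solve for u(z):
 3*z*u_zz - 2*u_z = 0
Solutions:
 u(z) = C1 + C2*z^(5/3)


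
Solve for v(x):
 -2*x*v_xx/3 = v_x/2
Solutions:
 v(x) = C1 + C2*x^(1/4)


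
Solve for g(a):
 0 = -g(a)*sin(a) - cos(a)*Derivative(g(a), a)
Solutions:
 g(a) = C1*cos(a)


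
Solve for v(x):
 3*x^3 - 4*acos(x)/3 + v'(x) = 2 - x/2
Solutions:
 v(x) = C1 - 3*x^4/4 - x^2/4 + 4*x*acos(x)/3 + 2*x - 4*sqrt(1 - x^2)/3


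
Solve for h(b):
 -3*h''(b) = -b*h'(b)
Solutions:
 h(b) = C1 + C2*erfi(sqrt(6)*b/6)


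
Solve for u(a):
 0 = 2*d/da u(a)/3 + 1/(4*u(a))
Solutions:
 u(a) = -sqrt(C1 - 3*a)/2
 u(a) = sqrt(C1 - 3*a)/2


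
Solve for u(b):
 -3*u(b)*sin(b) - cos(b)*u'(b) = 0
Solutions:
 u(b) = C1*cos(b)^3


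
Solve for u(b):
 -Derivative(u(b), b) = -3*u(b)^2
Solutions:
 u(b) = -1/(C1 + 3*b)


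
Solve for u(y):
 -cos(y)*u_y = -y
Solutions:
 u(y) = C1 + Integral(y/cos(y), y)


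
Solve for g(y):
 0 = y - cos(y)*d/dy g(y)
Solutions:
 g(y) = C1 + Integral(y/cos(y), y)


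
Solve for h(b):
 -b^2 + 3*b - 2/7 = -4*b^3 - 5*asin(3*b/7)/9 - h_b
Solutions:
 h(b) = C1 - b^4 + b^3/3 - 3*b^2/2 - 5*b*asin(3*b/7)/9 + 2*b/7 - 5*sqrt(49 - 9*b^2)/27


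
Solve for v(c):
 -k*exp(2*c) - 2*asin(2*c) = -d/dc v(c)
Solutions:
 v(c) = C1 + 2*c*asin(2*c) + k*exp(2*c)/2 + sqrt(1 - 4*c^2)


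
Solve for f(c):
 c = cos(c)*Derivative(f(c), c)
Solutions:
 f(c) = C1 + Integral(c/cos(c), c)


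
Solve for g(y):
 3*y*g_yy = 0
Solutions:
 g(y) = C1 + C2*y


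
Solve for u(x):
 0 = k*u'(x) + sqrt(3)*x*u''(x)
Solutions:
 u(x) = C1 + x^(-sqrt(3)*re(k)/3 + 1)*(C2*sin(sqrt(3)*log(x)*Abs(im(k))/3) + C3*cos(sqrt(3)*log(x)*im(k)/3))


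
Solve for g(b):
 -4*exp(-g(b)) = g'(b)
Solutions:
 g(b) = log(C1 - 4*b)


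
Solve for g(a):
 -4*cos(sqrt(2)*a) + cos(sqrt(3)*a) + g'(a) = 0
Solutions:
 g(a) = C1 + 2*sqrt(2)*sin(sqrt(2)*a) - sqrt(3)*sin(sqrt(3)*a)/3


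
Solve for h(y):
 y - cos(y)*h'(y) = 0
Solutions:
 h(y) = C1 + Integral(y/cos(y), y)


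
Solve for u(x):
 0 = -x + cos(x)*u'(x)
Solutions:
 u(x) = C1 + Integral(x/cos(x), x)


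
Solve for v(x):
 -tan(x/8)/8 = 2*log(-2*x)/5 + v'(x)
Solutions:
 v(x) = C1 - 2*x*log(-x)/5 - 2*x*log(2)/5 + 2*x/5 + log(cos(x/8))


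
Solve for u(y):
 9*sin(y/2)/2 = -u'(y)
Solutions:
 u(y) = C1 + 9*cos(y/2)


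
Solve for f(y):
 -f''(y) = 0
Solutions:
 f(y) = C1 + C2*y


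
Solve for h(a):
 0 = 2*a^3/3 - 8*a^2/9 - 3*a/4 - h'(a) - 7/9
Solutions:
 h(a) = C1 + a^4/6 - 8*a^3/27 - 3*a^2/8 - 7*a/9


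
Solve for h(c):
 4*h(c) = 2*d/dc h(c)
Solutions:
 h(c) = C1*exp(2*c)


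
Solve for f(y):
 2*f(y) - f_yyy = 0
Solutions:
 f(y) = C3*exp(2^(1/3)*y) + (C1*sin(2^(1/3)*sqrt(3)*y/2) + C2*cos(2^(1/3)*sqrt(3)*y/2))*exp(-2^(1/3)*y/2)


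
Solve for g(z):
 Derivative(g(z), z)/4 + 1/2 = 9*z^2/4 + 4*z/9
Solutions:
 g(z) = C1 + 3*z^3 + 8*z^2/9 - 2*z


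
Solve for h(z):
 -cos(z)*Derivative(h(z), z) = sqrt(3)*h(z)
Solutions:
 h(z) = C1*(sin(z) - 1)^(sqrt(3)/2)/(sin(z) + 1)^(sqrt(3)/2)


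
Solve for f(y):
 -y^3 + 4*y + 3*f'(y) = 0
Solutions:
 f(y) = C1 + y^4/12 - 2*y^2/3


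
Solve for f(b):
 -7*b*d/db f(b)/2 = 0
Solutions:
 f(b) = C1


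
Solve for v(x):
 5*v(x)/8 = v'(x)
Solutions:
 v(x) = C1*exp(5*x/8)


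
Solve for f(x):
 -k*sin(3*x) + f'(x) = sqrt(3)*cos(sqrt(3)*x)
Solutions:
 f(x) = C1 - k*cos(3*x)/3 + sin(sqrt(3)*x)


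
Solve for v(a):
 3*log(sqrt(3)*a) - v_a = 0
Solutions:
 v(a) = C1 + 3*a*log(a) - 3*a + 3*a*log(3)/2


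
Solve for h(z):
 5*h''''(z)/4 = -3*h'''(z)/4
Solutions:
 h(z) = C1 + C2*z + C3*z^2 + C4*exp(-3*z/5)


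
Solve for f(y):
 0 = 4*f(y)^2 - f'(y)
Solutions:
 f(y) = -1/(C1 + 4*y)


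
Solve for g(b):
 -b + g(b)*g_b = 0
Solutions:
 g(b) = -sqrt(C1 + b^2)
 g(b) = sqrt(C1 + b^2)


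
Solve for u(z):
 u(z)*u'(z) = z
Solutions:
 u(z) = -sqrt(C1 + z^2)
 u(z) = sqrt(C1 + z^2)


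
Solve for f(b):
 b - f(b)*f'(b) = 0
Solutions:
 f(b) = -sqrt(C1 + b^2)
 f(b) = sqrt(C1 + b^2)


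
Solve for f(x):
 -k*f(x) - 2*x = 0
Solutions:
 f(x) = -2*x/k


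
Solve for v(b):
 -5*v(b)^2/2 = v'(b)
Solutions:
 v(b) = 2/(C1 + 5*b)


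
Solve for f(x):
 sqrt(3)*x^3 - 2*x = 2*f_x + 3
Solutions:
 f(x) = C1 + sqrt(3)*x^4/8 - x^2/2 - 3*x/2


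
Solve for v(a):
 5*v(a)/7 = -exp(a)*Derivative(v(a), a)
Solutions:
 v(a) = C1*exp(5*exp(-a)/7)


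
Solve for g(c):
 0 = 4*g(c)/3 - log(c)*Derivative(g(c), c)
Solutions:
 g(c) = C1*exp(4*li(c)/3)


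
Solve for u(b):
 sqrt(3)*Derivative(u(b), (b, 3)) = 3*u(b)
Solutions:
 u(b) = C3*exp(3^(1/6)*b) + (C1*sin(3^(2/3)*b/2) + C2*cos(3^(2/3)*b/2))*exp(-3^(1/6)*b/2)


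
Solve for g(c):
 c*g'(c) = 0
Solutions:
 g(c) = C1


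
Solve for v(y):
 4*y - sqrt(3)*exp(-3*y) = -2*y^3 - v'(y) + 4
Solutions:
 v(y) = C1 - y^4/2 - 2*y^2 + 4*y - sqrt(3)*exp(-3*y)/3


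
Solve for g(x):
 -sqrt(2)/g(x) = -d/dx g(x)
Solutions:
 g(x) = -sqrt(C1 + 2*sqrt(2)*x)
 g(x) = sqrt(C1 + 2*sqrt(2)*x)


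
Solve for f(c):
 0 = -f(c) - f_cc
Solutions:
 f(c) = C1*sin(c) + C2*cos(c)


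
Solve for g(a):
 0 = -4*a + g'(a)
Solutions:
 g(a) = C1 + 2*a^2


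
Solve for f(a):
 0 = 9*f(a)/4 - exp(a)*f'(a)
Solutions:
 f(a) = C1*exp(-9*exp(-a)/4)


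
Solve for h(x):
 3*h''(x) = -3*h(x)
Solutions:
 h(x) = C1*sin(x) + C2*cos(x)


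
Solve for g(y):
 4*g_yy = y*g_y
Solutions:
 g(y) = C1 + C2*erfi(sqrt(2)*y/4)


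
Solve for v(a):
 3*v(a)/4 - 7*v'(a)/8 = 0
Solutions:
 v(a) = C1*exp(6*a/7)


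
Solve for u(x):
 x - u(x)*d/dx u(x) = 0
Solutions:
 u(x) = -sqrt(C1 + x^2)
 u(x) = sqrt(C1 + x^2)


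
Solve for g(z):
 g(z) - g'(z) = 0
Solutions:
 g(z) = C1*exp(z)


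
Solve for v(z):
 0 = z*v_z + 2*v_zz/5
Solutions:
 v(z) = C1 + C2*erf(sqrt(5)*z/2)


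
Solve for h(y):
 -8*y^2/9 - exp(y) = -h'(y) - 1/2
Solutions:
 h(y) = C1 + 8*y^3/27 - y/2 + exp(y)


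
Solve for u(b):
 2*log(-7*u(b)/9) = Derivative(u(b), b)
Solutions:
 -Integral(1/(log(-_y) - 2*log(3) + log(7)), (_y, u(b)))/2 = C1 - b


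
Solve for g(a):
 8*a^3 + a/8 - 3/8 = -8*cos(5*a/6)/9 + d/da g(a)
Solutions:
 g(a) = C1 + 2*a^4 + a^2/16 - 3*a/8 + 16*sin(5*a/6)/15


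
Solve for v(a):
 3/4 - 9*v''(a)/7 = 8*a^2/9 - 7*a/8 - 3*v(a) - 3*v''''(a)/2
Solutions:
 v(a) = 8*a^2/27 - 7*a/24 + (C1*sin(2^(1/4)*a*sin(atan(sqrt(89)/3)/2)) + C2*cos(2^(1/4)*a*sin(atan(sqrt(89)/3)/2)))*exp(-2^(1/4)*a*cos(atan(sqrt(89)/3)/2)) + (C3*sin(2^(1/4)*a*sin(atan(sqrt(89)/3)/2)) + C4*cos(2^(1/4)*a*sin(atan(sqrt(89)/3)/2)))*exp(2^(1/4)*a*cos(atan(sqrt(89)/3)/2)) + 1/252


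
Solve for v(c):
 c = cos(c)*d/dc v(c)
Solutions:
 v(c) = C1 + Integral(c/cos(c), c)


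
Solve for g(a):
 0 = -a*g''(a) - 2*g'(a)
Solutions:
 g(a) = C1 + C2/a


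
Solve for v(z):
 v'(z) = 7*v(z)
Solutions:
 v(z) = C1*exp(7*z)


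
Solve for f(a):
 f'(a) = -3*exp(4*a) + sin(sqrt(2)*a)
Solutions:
 f(a) = C1 - 3*exp(4*a)/4 - sqrt(2)*cos(sqrt(2)*a)/2


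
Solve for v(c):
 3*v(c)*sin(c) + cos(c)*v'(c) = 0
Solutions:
 v(c) = C1*cos(c)^3


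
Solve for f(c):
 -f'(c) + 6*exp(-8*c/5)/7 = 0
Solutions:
 f(c) = C1 - 15*exp(-8*c/5)/28


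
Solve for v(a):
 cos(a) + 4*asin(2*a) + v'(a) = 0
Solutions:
 v(a) = C1 - 4*a*asin(2*a) - 2*sqrt(1 - 4*a^2) - sin(a)


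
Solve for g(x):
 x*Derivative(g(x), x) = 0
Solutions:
 g(x) = C1


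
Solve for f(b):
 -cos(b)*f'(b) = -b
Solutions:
 f(b) = C1 + Integral(b/cos(b), b)


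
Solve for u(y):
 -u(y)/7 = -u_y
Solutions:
 u(y) = C1*exp(y/7)


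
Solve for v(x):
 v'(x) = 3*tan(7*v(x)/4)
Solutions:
 v(x) = -4*asin(C1*exp(21*x/4))/7 + 4*pi/7
 v(x) = 4*asin(C1*exp(21*x/4))/7


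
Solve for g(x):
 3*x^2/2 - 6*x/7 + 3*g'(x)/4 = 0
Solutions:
 g(x) = C1 - 2*x^3/3 + 4*x^2/7


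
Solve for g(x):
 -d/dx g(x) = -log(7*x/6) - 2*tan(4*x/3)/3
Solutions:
 g(x) = C1 + x*log(x) - x*log(6) - x + x*log(7) - log(cos(4*x/3))/2


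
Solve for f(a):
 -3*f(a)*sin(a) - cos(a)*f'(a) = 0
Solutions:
 f(a) = C1*cos(a)^3


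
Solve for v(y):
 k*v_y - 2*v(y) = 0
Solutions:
 v(y) = C1*exp(2*y/k)


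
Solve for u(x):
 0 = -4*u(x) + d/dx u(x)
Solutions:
 u(x) = C1*exp(4*x)


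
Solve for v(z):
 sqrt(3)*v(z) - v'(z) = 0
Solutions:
 v(z) = C1*exp(sqrt(3)*z)


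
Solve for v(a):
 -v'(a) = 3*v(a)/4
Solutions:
 v(a) = C1*exp(-3*a/4)


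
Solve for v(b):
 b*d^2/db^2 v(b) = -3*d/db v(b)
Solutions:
 v(b) = C1 + C2/b^2


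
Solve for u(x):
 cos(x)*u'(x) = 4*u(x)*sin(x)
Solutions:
 u(x) = C1/cos(x)^4


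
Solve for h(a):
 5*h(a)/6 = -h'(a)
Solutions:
 h(a) = C1*exp(-5*a/6)


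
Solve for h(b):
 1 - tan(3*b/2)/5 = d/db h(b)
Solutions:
 h(b) = C1 + b + 2*log(cos(3*b/2))/15


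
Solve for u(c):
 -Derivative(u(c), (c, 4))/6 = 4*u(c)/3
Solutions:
 u(c) = (C1*sin(2^(1/4)*c) + C2*cos(2^(1/4)*c))*exp(-2^(1/4)*c) + (C3*sin(2^(1/4)*c) + C4*cos(2^(1/4)*c))*exp(2^(1/4)*c)


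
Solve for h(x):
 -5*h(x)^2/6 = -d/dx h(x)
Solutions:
 h(x) = -6/(C1 + 5*x)


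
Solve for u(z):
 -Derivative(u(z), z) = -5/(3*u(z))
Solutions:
 u(z) = -sqrt(C1 + 30*z)/3
 u(z) = sqrt(C1 + 30*z)/3


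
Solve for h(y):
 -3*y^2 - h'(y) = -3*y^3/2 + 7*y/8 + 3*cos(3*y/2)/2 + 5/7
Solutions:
 h(y) = C1 + 3*y^4/8 - y^3 - 7*y^2/16 - 5*y/7 - sin(3*y/2)


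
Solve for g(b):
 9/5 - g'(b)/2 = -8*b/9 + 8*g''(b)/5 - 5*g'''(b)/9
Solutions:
 g(b) = C1 + C2*exp(3*b*(24 - sqrt(826))/50) + C3*exp(3*b*(24 + sqrt(826))/50) + 8*b^2/9 - 94*b/45


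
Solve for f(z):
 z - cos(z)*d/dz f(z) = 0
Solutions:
 f(z) = C1 + Integral(z/cos(z), z)


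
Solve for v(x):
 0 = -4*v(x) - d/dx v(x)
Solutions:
 v(x) = C1*exp(-4*x)


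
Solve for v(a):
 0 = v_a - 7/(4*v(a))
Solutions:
 v(a) = -sqrt(C1 + 14*a)/2
 v(a) = sqrt(C1 + 14*a)/2


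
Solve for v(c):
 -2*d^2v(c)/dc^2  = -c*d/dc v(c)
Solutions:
 v(c) = C1 + C2*erfi(c/2)


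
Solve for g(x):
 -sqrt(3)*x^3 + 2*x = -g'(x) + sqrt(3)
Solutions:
 g(x) = C1 + sqrt(3)*x^4/4 - x^2 + sqrt(3)*x


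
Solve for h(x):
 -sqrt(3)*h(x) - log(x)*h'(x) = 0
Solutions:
 h(x) = C1*exp(-sqrt(3)*li(x))


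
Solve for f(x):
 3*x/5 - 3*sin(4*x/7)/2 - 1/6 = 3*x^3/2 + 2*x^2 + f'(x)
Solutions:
 f(x) = C1 - 3*x^4/8 - 2*x^3/3 + 3*x^2/10 - x/6 + 21*cos(4*x/7)/8


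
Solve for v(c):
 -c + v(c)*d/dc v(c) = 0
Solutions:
 v(c) = -sqrt(C1 + c^2)
 v(c) = sqrt(C1 + c^2)


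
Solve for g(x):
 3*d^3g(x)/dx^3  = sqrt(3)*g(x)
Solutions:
 g(x) = C3*exp(3^(5/6)*x/3) + (C1*sin(3^(1/3)*x/2) + C2*cos(3^(1/3)*x/2))*exp(-3^(5/6)*x/6)


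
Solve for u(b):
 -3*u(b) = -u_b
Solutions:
 u(b) = C1*exp(3*b)


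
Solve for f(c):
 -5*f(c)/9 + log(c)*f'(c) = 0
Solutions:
 f(c) = C1*exp(5*li(c)/9)


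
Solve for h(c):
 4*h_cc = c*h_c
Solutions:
 h(c) = C1 + C2*erfi(sqrt(2)*c/4)


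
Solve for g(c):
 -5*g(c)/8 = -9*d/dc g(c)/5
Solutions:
 g(c) = C1*exp(25*c/72)


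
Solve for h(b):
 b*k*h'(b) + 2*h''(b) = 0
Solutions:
 h(b) = Piecewise((-sqrt(pi)*C1*erf(b*sqrt(k)/2)/sqrt(k) - C2, (k > 0) | (k < 0)), (-C1*b - C2, True))


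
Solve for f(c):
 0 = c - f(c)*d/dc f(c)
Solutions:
 f(c) = -sqrt(C1 + c^2)
 f(c) = sqrt(C1 + c^2)


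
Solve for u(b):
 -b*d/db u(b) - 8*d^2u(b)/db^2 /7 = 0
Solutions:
 u(b) = C1 + C2*erf(sqrt(7)*b/4)


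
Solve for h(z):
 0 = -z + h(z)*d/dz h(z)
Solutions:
 h(z) = -sqrt(C1 + z^2)
 h(z) = sqrt(C1 + z^2)


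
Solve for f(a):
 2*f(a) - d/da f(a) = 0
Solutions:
 f(a) = C1*exp(2*a)


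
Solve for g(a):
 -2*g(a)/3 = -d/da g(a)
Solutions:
 g(a) = C1*exp(2*a/3)


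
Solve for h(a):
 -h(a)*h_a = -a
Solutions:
 h(a) = -sqrt(C1 + a^2)
 h(a) = sqrt(C1 + a^2)


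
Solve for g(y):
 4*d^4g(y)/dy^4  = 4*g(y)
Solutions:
 g(y) = C1*exp(-y) + C2*exp(y) + C3*sin(y) + C4*cos(y)


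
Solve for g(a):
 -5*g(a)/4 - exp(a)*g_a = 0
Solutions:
 g(a) = C1*exp(5*exp(-a)/4)


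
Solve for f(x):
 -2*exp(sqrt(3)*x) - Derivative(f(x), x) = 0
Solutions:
 f(x) = C1 - 2*sqrt(3)*exp(sqrt(3)*x)/3


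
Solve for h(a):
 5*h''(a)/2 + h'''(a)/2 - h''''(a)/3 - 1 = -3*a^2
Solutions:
 h(a) = C1 + C2*a + C3*exp(a*(3 - sqrt(129))/4) + C4*exp(a*(3 + sqrt(129))/4) - a^4/10 + 2*a^3/25 - a^2/125


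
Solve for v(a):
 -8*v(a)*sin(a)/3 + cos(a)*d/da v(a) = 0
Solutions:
 v(a) = C1/cos(a)^(8/3)


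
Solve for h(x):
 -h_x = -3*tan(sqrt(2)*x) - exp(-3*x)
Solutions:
 h(x) = C1 + 3*sqrt(2)*log(tan(sqrt(2)*x)^2 + 1)/4 - exp(-3*x)/3


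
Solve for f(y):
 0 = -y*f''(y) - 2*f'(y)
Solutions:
 f(y) = C1 + C2/y


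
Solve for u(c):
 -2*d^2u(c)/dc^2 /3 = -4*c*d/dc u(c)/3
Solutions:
 u(c) = C1 + C2*erfi(c)


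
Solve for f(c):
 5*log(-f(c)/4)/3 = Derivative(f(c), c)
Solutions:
 -3*Integral(1/(log(-_y) - 2*log(2)), (_y, f(c)))/5 = C1 - c


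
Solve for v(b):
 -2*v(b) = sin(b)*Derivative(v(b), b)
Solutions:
 v(b) = C1*(cos(b) + 1)/(cos(b) - 1)


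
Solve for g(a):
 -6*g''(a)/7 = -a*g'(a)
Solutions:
 g(a) = C1 + C2*erfi(sqrt(21)*a/6)


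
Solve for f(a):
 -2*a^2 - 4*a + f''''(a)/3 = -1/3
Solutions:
 f(a) = C1 + C2*a + C3*a^2 + C4*a^3 + a^6/60 + a^5/10 - a^4/24


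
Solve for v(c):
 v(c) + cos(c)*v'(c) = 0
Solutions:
 v(c) = C1*sqrt(sin(c) - 1)/sqrt(sin(c) + 1)


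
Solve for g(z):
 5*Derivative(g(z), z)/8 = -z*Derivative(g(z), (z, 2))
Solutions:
 g(z) = C1 + C2*z^(3/8)


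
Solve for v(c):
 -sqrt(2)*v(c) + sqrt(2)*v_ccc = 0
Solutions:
 v(c) = C3*exp(c) + (C1*sin(sqrt(3)*c/2) + C2*cos(sqrt(3)*c/2))*exp(-c/2)


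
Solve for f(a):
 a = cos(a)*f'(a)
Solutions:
 f(a) = C1 + Integral(a/cos(a), a)


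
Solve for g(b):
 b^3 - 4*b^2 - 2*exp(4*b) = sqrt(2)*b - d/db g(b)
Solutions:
 g(b) = C1 - b^4/4 + 4*b^3/3 + sqrt(2)*b^2/2 + exp(4*b)/2


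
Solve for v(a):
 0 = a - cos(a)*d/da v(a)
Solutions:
 v(a) = C1 + Integral(a/cos(a), a)


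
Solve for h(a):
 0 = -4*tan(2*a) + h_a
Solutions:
 h(a) = C1 - 2*log(cos(2*a))


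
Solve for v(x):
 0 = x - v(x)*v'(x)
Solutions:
 v(x) = -sqrt(C1 + x^2)
 v(x) = sqrt(C1 + x^2)


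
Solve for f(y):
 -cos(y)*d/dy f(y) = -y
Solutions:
 f(y) = C1 + Integral(y/cos(y), y)


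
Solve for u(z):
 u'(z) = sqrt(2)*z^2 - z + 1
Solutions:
 u(z) = C1 + sqrt(2)*z^3/3 - z^2/2 + z


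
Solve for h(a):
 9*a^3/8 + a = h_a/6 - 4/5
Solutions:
 h(a) = C1 + 27*a^4/16 + 3*a^2 + 24*a/5


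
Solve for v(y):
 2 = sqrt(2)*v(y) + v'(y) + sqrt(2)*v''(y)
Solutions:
 v(y) = (C1*sin(sqrt(14)*y/4) + C2*cos(sqrt(14)*y/4))*exp(-sqrt(2)*y/4) + sqrt(2)


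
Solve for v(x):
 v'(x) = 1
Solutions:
 v(x) = C1 + x


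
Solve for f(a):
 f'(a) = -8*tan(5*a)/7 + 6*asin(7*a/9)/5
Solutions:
 f(a) = C1 + 6*a*asin(7*a/9)/5 + 6*sqrt(81 - 49*a^2)/35 + 8*log(cos(5*a))/35


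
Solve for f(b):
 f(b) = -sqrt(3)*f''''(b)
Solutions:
 f(b) = (C1*sin(sqrt(2)*3^(7/8)*b/6) + C2*cos(sqrt(2)*3^(7/8)*b/6))*exp(-sqrt(2)*3^(7/8)*b/6) + (C3*sin(sqrt(2)*3^(7/8)*b/6) + C4*cos(sqrt(2)*3^(7/8)*b/6))*exp(sqrt(2)*3^(7/8)*b/6)


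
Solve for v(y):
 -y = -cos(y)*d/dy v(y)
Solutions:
 v(y) = C1 + Integral(y/cos(y), y)


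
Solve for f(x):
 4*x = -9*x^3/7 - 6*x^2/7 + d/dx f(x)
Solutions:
 f(x) = C1 + 9*x^4/28 + 2*x^3/7 + 2*x^2


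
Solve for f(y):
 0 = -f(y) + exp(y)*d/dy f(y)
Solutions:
 f(y) = C1*exp(-exp(-y))


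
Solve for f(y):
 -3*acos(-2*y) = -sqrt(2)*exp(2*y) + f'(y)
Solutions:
 f(y) = C1 - 3*y*acos(-2*y) - 3*sqrt(1 - 4*y^2)/2 + sqrt(2)*exp(2*y)/2


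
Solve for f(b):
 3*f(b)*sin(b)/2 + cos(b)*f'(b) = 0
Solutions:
 f(b) = C1*cos(b)^(3/2)


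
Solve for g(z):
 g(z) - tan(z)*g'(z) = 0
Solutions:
 g(z) = C1*sin(z)


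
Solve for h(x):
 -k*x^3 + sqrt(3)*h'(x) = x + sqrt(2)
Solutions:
 h(x) = C1 + sqrt(3)*k*x^4/12 + sqrt(3)*x^2/6 + sqrt(6)*x/3


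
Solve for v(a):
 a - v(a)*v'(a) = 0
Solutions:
 v(a) = -sqrt(C1 + a^2)
 v(a) = sqrt(C1 + a^2)


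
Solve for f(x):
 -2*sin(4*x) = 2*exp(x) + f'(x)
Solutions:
 f(x) = C1 - 2*exp(x) + cos(4*x)/2


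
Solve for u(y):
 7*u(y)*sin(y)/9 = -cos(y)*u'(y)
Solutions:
 u(y) = C1*cos(y)^(7/9)


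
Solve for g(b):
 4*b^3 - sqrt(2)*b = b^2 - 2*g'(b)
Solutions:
 g(b) = C1 - b^4/2 + b^3/6 + sqrt(2)*b^2/4


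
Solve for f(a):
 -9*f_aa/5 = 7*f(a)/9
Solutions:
 f(a) = C1*sin(sqrt(35)*a/9) + C2*cos(sqrt(35)*a/9)


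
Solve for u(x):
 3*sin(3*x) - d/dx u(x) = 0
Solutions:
 u(x) = C1 - cos(3*x)


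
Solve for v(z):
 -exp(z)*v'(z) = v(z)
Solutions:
 v(z) = C1*exp(exp(-z))


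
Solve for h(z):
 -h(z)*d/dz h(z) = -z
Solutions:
 h(z) = -sqrt(C1 + z^2)
 h(z) = sqrt(C1 + z^2)


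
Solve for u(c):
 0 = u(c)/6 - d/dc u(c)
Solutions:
 u(c) = C1*exp(c/6)


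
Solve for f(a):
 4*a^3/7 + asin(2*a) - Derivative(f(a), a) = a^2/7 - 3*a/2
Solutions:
 f(a) = C1 + a^4/7 - a^3/21 + 3*a^2/4 + a*asin(2*a) + sqrt(1 - 4*a^2)/2


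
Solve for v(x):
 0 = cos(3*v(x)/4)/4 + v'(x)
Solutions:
 x/4 - 2*log(sin(3*v(x)/4) - 1)/3 + 2*log(sin(3*v(x)/4) + 1)/3 = C1


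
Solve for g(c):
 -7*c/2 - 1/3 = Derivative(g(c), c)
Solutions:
 g(c) = C1 - 7*c^2/4 - c/3


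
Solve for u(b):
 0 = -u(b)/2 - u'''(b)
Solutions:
 u(b) = C3*exp(-2^(2/3)*b/2) + (C1*sin(2^(2/3)*sqrt(3)*b/4) + C2*cos(2^(2/3)*sqrt(3)*b/4))*exp(2^(2/3)*b/4)


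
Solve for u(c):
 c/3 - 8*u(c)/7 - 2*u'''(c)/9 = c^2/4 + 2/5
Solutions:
 u(c) = C3*exp(-42^(2/3)*c/7) - 7*c^2/32 + 7*c/24 + (C1*sin(3*14^(2/3)*3^(1/6)*c/14) + C2*cos(3*14^(2/3)*3^(1/6)*c/14))*exp(42^(2/3)*c/14) - 7/20


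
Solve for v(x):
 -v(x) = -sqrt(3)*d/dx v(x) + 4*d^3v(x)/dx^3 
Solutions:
 v(x) = C1*exp(x*(3^(5/6)/(sqrt(9 - sqrt(3)) + 3)^(1/3) + 3^(2/3)*(sqrt(9 - sqrt(3)) + 3)^(1/3))/12)*sin(x*(-3^(1/6)*(sqrt(9 - sqrt(3)) + 3)^(1/3) + 3^(1/3)/(sqrt(9 - sqrt(3)) + 3)^(1/3))/4) + C2*exp(x*(3^(5/6)/(sqrt(9 - sqrt(3)) + 3)^(1/3) + 3^(2/3)*(sqrt(9 - sqrt(3)) + 3)^(1/3))/12)*cos(x*(-3^(1/6)*(sqrt(9 - sqrt(3)) + 3)^(1/3) + 3^(1/3)/(sqrt(9 - sqrt(3)) + 3)^(1/3))/4) + C3*exp(-x*(3^(5/6)/(sqrt(9 - sqrt(3)) + 3)^(1/3) + 3^(2/3)*(sqrt(9 - sqrt(3)) + 3)^(1/3))/6)


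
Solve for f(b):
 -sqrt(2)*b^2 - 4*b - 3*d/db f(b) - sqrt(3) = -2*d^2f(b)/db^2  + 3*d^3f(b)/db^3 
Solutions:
 f(b) = C1 - sqrt(2)*b^3/9 - 2*b^2/3 - 2*sqrt(2)*b^2/9 - 8*b/9 - sqrt(3)*b/3 + 10*sqrt(2)*b/27 + (C2*sin(2*sqrt(2)*b/3) + C3*cos(2*sqrt(2)*b/3))*exp(b/3)


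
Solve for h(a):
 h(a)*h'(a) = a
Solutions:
 h(a) = -sqrt(C1 + a^2)
 h(a) = sqrt(C1 + a^2)


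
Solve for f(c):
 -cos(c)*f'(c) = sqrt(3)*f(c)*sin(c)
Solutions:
 f(c) = C1*cos(c)^(sqrt(3))


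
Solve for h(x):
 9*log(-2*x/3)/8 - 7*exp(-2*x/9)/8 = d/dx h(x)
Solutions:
 h(x) = C1 + 9*x*log(-x)/8 + 9*x*(-log(3) - 1 + log(2))/8 + 63*exp(-2*x/9)/16


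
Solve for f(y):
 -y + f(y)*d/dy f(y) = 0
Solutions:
 f(y) = -sqrt(C1 + y^2)
 f(y) = sqrt(C1 + y^2)


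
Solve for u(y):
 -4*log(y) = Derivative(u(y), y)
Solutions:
 u(y) = C1 - 4*y*log(y) + 4*y


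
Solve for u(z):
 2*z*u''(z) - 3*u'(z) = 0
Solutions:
 u(z) = C1 + C2*z^(5/2)


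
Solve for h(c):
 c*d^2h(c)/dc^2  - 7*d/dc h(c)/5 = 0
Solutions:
 h(c) = C1 + C2*c^(12/5)


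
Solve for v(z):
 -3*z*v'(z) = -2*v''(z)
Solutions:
 v(z) = C1 + C2*erfi(sqrt(3)*z/2)


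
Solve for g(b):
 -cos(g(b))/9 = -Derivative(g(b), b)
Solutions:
 -b/9 - log(sin(g(b)) - 1)/2 + log(sin(g(b)) + 1)/2 = C1


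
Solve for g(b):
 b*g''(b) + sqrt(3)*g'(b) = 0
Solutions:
 g(b) = C1 + C2*b^(1 - sqrt(3))


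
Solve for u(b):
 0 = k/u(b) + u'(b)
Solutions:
 u(b) = -sqrt(C1 - 2*b*k)
 u(b) = sqrt(C1 - 2*b*k)


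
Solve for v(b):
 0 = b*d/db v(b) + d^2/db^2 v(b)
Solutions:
 v(b) = C1 + C2*erf(sqrt(2)*b/2)


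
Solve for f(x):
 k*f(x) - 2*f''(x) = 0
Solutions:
 f(x) = C1*exp(-sqrt(2)*sqrt(k)*x/2) + C2*exp(sqrt(2)*sqrt(k)*x/2)


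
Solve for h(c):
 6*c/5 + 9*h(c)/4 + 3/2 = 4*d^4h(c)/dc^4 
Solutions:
 h(c) = C1*exp(-sqrt(3)*c/2) + C2*exp(sqrt(3)*c/2) + C3*sin(sqrt(3)*c/2) + C4*cos(sqrt(3)*c/2) - 8*c/15 - 2/3
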